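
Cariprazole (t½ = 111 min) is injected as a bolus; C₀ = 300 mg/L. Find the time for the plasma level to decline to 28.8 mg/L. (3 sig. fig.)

375 minutes

k = ln 2 / 111 = 0.006245 min⁻¹
C(t) = C₀ e^(−kt)  ⇒  t = ln(C₀/C) / k
t = ln(300/28.8) / 0.006245 = 2.343 / 0.006245 ≈ 375 minutes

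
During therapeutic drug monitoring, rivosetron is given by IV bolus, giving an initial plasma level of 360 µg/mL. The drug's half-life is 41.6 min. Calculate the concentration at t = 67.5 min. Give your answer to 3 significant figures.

k = ln 2 / 41.6 = 0.01666 min⁻¹
67.5 min is 1.623 half-lives, so C = 360 × (1/2)^1.623 = 360 × 0.3248 ≈ 117 µg/mL

117 µg/mL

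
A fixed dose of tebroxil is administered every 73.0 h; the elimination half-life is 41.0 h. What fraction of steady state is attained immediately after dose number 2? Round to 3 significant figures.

k = ln 2 / 41.0 = 0.01691 h⁻¹
f_n = 1 − e^(−nkτ) = 1 − e^(−2 × 0.01691 × 73.0) = 1 − e^(−2.468) = 1 − 0.08473 ≈ 0.915

0.915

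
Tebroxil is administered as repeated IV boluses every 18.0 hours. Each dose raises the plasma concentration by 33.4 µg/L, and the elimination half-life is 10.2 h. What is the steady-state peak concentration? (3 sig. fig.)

k = ln 2 / 10.2 = 0.06796 h⁻¹
Fraction remaining after one interval: e^(−kτ) = e^(−0.06796 × 18.0) = 0.2943
R = 1 / (1 − 0.2943) = 1.417
Css,max = 33.4 × 1.417 ≈ 47.3 µg/L

47.3 µg/L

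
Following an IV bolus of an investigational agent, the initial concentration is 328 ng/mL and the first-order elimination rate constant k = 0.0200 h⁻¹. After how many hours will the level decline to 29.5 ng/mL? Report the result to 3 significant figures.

120 hours

C(t) = C₀ e^(−kt)  ⇒  t = ln(C₀/C) / k
t = ln(328/29.5) / 0.02000 = 2.409 / 0.02000 ≈ 120 hours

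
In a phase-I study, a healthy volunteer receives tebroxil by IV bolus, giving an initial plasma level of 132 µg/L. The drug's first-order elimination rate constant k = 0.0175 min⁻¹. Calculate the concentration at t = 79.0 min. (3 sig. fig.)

33.1 µg/L

C(t) = C₀ e^(−kt) = 132 × e^(−0.01750 × 79.0) = 132 × e^(−1.383) = 132 × 0.2510 ≈ 33.1 µg/L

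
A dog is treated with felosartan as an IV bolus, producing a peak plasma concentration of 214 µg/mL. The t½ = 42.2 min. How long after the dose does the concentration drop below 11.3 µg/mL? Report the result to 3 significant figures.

179 minutes

k = ln 2 / 42.2 = 0.01643 min⁻¹
C(t) = C₀ e^(−kt)  ⇒  t = ln(C₀/C) / k
t = ln(214/11.3) / 0.01643 = 2.941 / 0.01643 ≈ 179 minutes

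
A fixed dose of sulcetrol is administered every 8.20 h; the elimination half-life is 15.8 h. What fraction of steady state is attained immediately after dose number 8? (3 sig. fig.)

k = ln 2 / 15.8 = 0.04387 h⁻¹
f_n = 1 − e^(−nkτ) = 1 − e^(−8 × 0.04387 × 8.20) = 1 − e^(−2.878) = 1 − 0.05625 ≈ 0.944

0.944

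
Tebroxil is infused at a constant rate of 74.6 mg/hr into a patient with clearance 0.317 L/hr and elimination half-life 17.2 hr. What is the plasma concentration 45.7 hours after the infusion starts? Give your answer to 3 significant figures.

Css = rate / CL = 74.6 / 0.317 = 235.3 mg/L
k = ln 2 / 17.2 = 0.04030 hr⁻¹
C(t) = Css (1 − e^(−kt)) = 235.3 × (1 − e^(−1.842)) = 235.3 × 0.8414 ≈ 198 mg/L

198 mg/L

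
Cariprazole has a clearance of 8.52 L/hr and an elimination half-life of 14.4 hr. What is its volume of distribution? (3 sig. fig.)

k = ln 2 / t½ = ln 2 / 14.4 = 0.04814 hr⁻¹
V = CL / k = 8.52 / 0.04814 ≈ 177 L

177 L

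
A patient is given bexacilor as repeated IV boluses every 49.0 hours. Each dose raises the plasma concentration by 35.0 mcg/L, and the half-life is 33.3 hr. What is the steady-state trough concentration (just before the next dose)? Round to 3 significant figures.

k = ln 2 / 33.3 = 0.02082 hr⁻¹
Fraction remaining after one interval: e^(−kτ) = e^(−0.02082 × 49.0) = 0.3606
R = 1 / (1 − 0.3606) = 1.564
Css,max = 35.0 × 1.564 = 54.74 mcg/L
Css,min = Css,max × e^(−kτ) = 54.74 × 0.3606 ≈ 19.7 mcg/L

19.7 mcg/L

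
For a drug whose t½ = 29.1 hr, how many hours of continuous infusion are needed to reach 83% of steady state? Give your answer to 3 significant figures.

k = ln 2 / 29.1 = 0.02382 hr⁻¹
f = 1 − e^(−kt)  ⇒  t = −ln(1 − f) / k
t = −ln(1 − 0.83) / 0.02382 = 1.772 / 0.02382 ≈ 74.4 hours

74.4 hours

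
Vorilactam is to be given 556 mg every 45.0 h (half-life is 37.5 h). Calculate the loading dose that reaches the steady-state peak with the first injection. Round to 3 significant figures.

k = ln 2 / 37.5 = 0.01848 h⁻¹
Accumulation ratio R = 1 / (1 − e^(−kτ)) = 1 / (1 − e^(−0.01848×45.0)) = 1 / (1 − 0.4353) = 1.771
Loading dose = maintenance dose × R = 556 × 1.771 ≈ 985 mg

985 mg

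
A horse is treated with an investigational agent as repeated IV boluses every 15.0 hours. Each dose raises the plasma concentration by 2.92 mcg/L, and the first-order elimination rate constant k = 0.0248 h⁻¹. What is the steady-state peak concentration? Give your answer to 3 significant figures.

9.40 mcg/L

Fraction remaining after one interval: e^(−kτ) = e^(−0.02480 × 15.0) = 0.6894
R = 1 / (1 − 0.6894) = 3.219
Css,max = 2.92 × 3.219 ≈ 9.40 mcg/L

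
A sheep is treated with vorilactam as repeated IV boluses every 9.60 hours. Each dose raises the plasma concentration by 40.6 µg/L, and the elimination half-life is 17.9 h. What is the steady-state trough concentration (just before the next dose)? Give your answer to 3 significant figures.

k = ln 2 / 17.9 = 0.03872 h⁻¹
Fraction remaining after one interval: e^(−kτ) = e^(−0.03872 × 9.60) = 0.6895
R = 1 / (1 − 0.6895) = 3.221
Css,max = 40.6 × 3.221 = 130.8 µg/L
Css,min = Css,max × e^(−kτ) = 130.8 × 0.6895 ≈ 90.2 µg/L

90.2 µg/L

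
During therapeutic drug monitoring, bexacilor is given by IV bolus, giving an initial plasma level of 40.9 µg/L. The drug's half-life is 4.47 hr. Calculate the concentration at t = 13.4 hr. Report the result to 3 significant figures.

5.12 µg/L

k = ln 2 / 4.47 = 0.1551 hr⁻¹
C(t) = C₀ e^(−kt) = 40.9 × e^(−0.1551 × 13.4) = 40.9 × e^(−2.078) = 40.9 × 0.1252 ≈ 5.12 µg/L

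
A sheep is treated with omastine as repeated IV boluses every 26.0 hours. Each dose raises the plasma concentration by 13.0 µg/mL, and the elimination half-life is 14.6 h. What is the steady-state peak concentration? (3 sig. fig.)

18.3 µg/mL

k = ln 2 / 14.6 = 0.04748 h⁻¹
Fraction remaining after one interval: e^(−kτ) = e^(−0.04748 × 26.0) = 0.2910
R = 1 / (1 − 0.2910) = 1.410
Css,max = 13.0 × 1.410 ≈ 18.3 µg/mL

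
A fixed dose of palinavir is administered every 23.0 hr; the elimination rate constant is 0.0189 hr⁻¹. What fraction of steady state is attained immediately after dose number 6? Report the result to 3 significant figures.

0.926

f_n = 1 − e^(−nkτ) = 1 − e^(−6 × 0.01890 × 23.0) = 1 − e^(−2.608) = 1 − 0.07367 ≈ 0.926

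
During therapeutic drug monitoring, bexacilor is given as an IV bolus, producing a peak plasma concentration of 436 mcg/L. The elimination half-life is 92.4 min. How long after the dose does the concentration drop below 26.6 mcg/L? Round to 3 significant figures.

373 minutes

k = ln 2 / 92.4 = 0.007502 min⁻¹
C(t) = C₀ e^(−kt)  ⇒  t = ln(C₀/C) / k
t = ln(436/26.6) / 0.007502 = 2.797 / 0.007502 ≈ 373 minutes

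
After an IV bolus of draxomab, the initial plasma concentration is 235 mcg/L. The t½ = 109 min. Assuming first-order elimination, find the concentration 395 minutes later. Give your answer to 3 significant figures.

19.1 mcg/L

k = ln 2 / 109 = 0.006359 min⁻¹
395 min is 3.624 half-lives, so C = 235 × (1/2)^3.624 = 235 × 0.08112 ≈ 19.1 mcg/L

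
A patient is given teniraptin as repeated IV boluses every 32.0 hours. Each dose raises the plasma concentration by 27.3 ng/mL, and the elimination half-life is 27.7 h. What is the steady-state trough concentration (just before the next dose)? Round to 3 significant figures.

22.2 ng/mL

k = ln 2 / 27.7 = 0.02502 h⁻¹
Fraction remaining after one interval: e^(−kτ) = e^(−0.02502 × 32.0) = 0.4490
R = 1 / (1 − 0.4490) = 1.815
Css,max = 27.3 × 1.815 = 49.55 ng/mL
Css,min = Css,max × e^(−kτ) = 49.55 × 0.4490 ≈ 22.2 ng/mL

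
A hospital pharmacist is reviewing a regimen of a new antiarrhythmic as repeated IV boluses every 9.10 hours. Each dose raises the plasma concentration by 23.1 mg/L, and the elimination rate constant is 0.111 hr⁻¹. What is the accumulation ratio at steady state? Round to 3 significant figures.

Fraction remaining after one interval: e^(−kτ) = e^(−0.1110 × 9.10) = 0.3642
R = 1 / (1 − 0.3642) = 1 / 0.6358 ≈ 1.57

1.57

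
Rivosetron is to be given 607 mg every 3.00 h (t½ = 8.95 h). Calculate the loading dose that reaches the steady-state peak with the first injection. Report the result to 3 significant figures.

2930 mg

k = ln 2 / 8.95 = 0.07745 h⁻¹
Accumulation ratio R = 1 / (1 − e^(−kτ)) = 1 / (1 − e^(−0.07745×3.00)) = 1 / (1 − 0.7927) = 4.823
Loading dose = maintenance dose × R = 607 × 4.823 ≈ 2930 mg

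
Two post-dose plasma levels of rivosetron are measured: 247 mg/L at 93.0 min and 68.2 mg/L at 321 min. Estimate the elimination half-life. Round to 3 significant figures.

123 minutes

k = ln(C₁/C₂) / (t₂ − t₁) = ln(247/68.2) / (321 − 93.0)
  = 1.287 / 228.0 = 0.005644 min⁻¹
t½ = ln 2 / k = ln 2 / 0.005644 ≈ 123 minutes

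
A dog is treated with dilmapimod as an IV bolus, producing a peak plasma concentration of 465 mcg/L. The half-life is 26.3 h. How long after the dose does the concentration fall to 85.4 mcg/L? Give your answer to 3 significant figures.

64.3 hours

k = ln 2 / 26.3 = 0.02636 h⁻¹
C(t) = C₀ e^(−kt)  ⇒  t = ln(C₀/C) / k
t = ln(465/85.4) / 0.02636 = 1.695 / 0.02636 ≈ 64.3 hours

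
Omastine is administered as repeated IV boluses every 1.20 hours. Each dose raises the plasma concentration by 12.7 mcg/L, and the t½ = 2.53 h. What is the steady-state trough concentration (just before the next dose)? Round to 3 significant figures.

32.6 mcg/L

k = ln 2 / 2.53 = 0.2740 h⁻¹
Fraction remaining after one interval: e^(−kτ) = e^(−0.2740 × 1.20) = 0.7198
R = 1 / (1 − 0.7198) = 3.569
Css,max = 12.7 × 3.569 = 45.33 mcg/L
Css,min = Css,max × e^(−kτ) = 45.33 × 0.7198 ≈ 32.6 mcg/L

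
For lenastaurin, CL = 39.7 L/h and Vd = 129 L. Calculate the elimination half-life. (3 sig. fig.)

2.25 hours

k = CL / V = 39.7 / 129 = 0.3078 h⁻¹
t½ = ln 2 / k = ln 2 / 0.3078 ≈ 2.25 hours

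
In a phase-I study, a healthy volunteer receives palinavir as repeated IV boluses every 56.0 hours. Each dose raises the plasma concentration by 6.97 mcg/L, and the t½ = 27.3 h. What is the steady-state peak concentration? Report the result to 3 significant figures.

9.19 mcg/L

k = ln 2 / 27.3 = 0.02539 h⁻¹
Fraction remaining after one interval: e^(−kτ) = e^(−0.02539 × 56.0) = 0.2413
R = 1 / (1 − 0.2413) = 1.318
Css,max = 6.97 × 1.318 ≈ 9.19 mcg/L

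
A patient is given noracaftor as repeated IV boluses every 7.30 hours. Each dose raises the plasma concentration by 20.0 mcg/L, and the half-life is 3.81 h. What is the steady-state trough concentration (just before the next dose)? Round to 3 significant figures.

7.21 mcg/L

k = ln 2 / 3.81 = 0.1819 h⁻¹
Fraction remaining after one interval: e^(−kτ) = e^(−0.1819 × 7.30) = 0.2650
R = 1 / (1 − 0.2650) = 1.361
Css,max = 20.0 × 1.361 = 27.21 mcg/L
Css,min = Css,max × e^(−kτ) = 27.21 × 0.2650 ≈ 7.21 mcg/L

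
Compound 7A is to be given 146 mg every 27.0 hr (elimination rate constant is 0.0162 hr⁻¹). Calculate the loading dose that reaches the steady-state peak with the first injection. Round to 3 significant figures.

412 mg

Accumulation ratio R = 1 / (1 − e^(−kτ)) = 1 / (1 − e^(−0.01620×27.0)) = 1 / (1 − 0.6457) = 2.823
Loading dose = maintenance dose × R = 146 × 2.823 ≈ 412 mg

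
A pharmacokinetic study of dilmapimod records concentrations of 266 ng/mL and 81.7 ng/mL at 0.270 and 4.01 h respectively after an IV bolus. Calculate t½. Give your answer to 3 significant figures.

k = ln(C₁/C₂) / (t₂ − t₁) = ln(266/81.7) / (4.01 − 0.270)
  = 1.180 / 3.740 = 0.3156 h⁻¹
t½ = ln 2 / k = ln 2 / 0.3156 ≈ 2.20 hours

2.20 hours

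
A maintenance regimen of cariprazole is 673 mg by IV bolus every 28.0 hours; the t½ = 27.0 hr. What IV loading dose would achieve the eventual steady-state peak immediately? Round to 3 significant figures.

1310 mg

k = ln 2 / 27.0 = 0.02567 hr⁻¹
Accumulation ratio R = 1 / (1 − e^(−kτ)) = 1 / (1 − e^(−0.02567×28.0)) = 1 / (1 − 0.4873) = 1.951
Loading dose = maintenance dose × R = 673 × 1.951 ≈ 1310 mg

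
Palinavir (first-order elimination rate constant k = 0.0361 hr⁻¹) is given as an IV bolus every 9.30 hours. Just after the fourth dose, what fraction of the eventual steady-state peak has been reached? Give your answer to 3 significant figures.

f_n = 1 − e^(−nkτ) = 1 − e^(−4 × 0.03610 × 9.30) = 1 − e^(−1.343) = 1 − 0.2611 ≈ 0.739

0.739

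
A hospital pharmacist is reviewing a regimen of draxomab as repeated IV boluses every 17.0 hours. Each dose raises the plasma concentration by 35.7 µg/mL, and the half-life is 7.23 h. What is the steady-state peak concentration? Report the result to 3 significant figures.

44.4 µg/mL

k = ln 2 / 7.23 = 0.09587 h⁻¹
Fraction remaining after one interval: e^(−kτ) = e^(−0.09587 × 17.0) = 0.1960
R = 1 / (1 − 0.1960) = 1.244
Css,max = 35.7 × 1.244 ≈ 44.4 µg/mL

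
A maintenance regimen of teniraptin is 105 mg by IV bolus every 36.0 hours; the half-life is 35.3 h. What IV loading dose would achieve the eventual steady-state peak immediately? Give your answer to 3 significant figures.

207 mg

k = ln 2 / 35.3 = 0.01964 h⁻¹
Accumulation ratio R = 1 / (1 − e^(−kτ)) = 1 / (1 − e^(−0.01964×36.0)) = 1 / (1 − 0.4932) = 1.973
Loading dose = maintenance dose × R = 105 × 1.973 ≈ 207 mg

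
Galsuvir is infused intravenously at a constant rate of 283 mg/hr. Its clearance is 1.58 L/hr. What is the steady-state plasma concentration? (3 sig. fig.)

179 mg/L

Css = infusion rate / CL = 283 / 1.58 ≈ 179 mg/L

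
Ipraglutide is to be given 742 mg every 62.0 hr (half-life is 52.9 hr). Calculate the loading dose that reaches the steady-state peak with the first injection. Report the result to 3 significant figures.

k = ln 2 / 52.9 = 0.01310 hr⁻¹
Accumulation ratio R = 1 / (1 − e^(−kτ)) = 1 / (1 − e^(−0.01310×62.0)) = 1 / (1 − 0.4438) = 1.798
Loading dose = maintenance dose × R = 742 × 1.798 ≈ 1330 mg

1330 mg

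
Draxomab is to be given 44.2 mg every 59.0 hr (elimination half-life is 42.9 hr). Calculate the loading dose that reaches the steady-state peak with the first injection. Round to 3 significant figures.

k = ln 2 / 42.9 = 0.01616 hr⁻¹
Accumulation ratio R = 1 / (1 − e^(−kτ)) = 1 / (1 − e^(−0.01616×59.0)) = 1 / (1 − 0.3855) = 1.627
Loading dose = maintenance dose × R = 44.2 × 1.627 ≈ 71.9 mg

71.9 mg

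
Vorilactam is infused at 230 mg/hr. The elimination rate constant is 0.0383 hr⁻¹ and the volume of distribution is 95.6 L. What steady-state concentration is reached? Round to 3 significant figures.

62.8 µg/mL

CL = k · V = 0.0383 × 95.6 = 3.661 L/hr
Css = rate / CL = 230 / 3.661 ≈ 62.8 µg/mL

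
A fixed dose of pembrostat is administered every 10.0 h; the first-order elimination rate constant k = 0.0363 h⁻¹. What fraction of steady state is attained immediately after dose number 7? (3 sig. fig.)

0.921

f_n = 1 − e^(−nkτ) = 1 − e^(−7 × 0.03630 × 10.0) = 1 − e^(−2.541) = 1 − 0.07879 ≈ 0.921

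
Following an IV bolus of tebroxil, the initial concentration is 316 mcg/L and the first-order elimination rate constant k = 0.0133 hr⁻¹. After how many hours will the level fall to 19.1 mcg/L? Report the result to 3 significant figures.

211 hours

C(t) = C₀ e^(−kt)  ⇒  t = ln(C₀/C) / k
t = ln(316/19.1) / 0.01330 = 2.806 / 0.01330 ≈ 211 hours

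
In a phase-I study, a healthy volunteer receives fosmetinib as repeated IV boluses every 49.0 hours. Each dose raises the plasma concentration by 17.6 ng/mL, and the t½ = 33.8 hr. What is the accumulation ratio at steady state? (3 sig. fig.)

1.58

k = ln 2 / 33.8 = 0.02051 hr⁻¹
Fraction remaining after one interval: e^(−kτ) = e^(−0.02051 × 49.0) = 0.3661
R = 1 / (1 − 0.3661) = 1 / 0.6339 ≈ 1.58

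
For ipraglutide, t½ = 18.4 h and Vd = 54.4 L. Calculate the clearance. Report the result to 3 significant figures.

2.05 L/h

k = ln 2 / t½ = ln 2 / 18.4 = 0.03767 h⁻¹
CL = k · V = 0.03767 × 54.4 ≈ 2.05 L/h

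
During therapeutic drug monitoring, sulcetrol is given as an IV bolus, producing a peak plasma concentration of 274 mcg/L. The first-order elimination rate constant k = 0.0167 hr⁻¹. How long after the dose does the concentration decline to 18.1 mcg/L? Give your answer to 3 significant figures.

163 hours

C(t) = C₀ e^(−kt)  ⇒  t = ln(C₀/C) / k
t = ln(274/18.1) / 0.01670 = 2.717 / 0.01670 ≈ 163 hours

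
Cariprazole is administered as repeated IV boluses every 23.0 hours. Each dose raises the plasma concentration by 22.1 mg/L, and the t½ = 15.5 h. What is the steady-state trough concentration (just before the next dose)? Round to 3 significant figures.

12.3 mg/L

k = ln 2 / 15.5 = 0.04472 h⁻¹
Fraction remaining after one interval: e^(−kτ) = e^(−0.04472 × 23.0) = 0.3575
R = 1 / (1 − 0.3575) = 1.556
Css,max = 22.1 × 1.556 = 34.40 mg/L
Css,min = Css,max × e^(−kτ) = 34.40 × 0.3575 ≈ 12.3 mg/L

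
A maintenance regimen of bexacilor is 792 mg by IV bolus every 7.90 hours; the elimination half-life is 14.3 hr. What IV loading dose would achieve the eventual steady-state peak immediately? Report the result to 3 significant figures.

k = ln 2 / 14.3 = 0.04847 hr⁻¹
Accumulation ratio R = 1 / (1 − e^(−kτ)) = 1 / (1 − e^(−0.04847×7.90)) = 1 / (1 − 0.6819) = 3.143
Loading dose = maintenance dose × R = 792 × 3.143 ≈ 2490 mg

2490 mg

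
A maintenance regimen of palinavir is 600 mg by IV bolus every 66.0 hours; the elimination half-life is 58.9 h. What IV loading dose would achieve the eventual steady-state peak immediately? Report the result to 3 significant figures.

1110 mg

k = ln 2 / 58.9 = 0.01177 h⁻¹
Accumulation ratio R = 1 / (1 − e^(−kτ)) = 1 / (1 − e^(−0.01177×66.0)) = 1 / (1 − 0.4599) = 1.852
Loading dose = maintenance dose × R = 600 × 1.852 ≈ 1110 mg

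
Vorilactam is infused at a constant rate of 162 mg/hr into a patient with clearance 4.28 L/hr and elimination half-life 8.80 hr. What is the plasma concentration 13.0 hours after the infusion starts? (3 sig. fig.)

24.3 µg/mL

Css = rate / CL = 162 / 4.28 = 37.85 µg/mL
k = ln 2 / 8.80 = 0.07877 hr⁻¹
C(t) = Css (1 − e^(−kt)) = 37.85 × (1 − e^(−1.024)) = 37.85 × 0.6408 ≈ 24.3 µg/mL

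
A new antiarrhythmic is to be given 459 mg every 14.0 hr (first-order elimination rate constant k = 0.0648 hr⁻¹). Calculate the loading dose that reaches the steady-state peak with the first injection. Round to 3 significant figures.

770 mg

Accumulation ratio R = 1 / (1 − e^(−kτ)) = 1 / (1 − e^(−0.06480×14.0)) = 1 / (1 − 0.4037) = 1.677
Loading dose = maintenance dose × R = 459 × 1.677 ≈ 770 mg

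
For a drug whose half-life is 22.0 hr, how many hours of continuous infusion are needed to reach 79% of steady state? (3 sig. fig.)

49.5 hours

k = ln 2 / 22.0 = 0.03151 hr⁻¹
f = 1 − e^(−kt)  ⇒  t = −ln(1 − f) / k
t = −ln(1 − 0.79) / 0.03151 = 1.561 / 0.03151 ≈ 49.5 hours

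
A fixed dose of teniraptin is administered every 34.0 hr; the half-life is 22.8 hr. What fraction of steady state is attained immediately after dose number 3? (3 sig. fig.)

0.955

k = ln 2 / 22.8 = 0.03040 hr⁻¹
f_n = 1 − e^(−nkτ) = 1 − e^(−3 × 0.03040 × 34.0) = 1 − e^(−3.101) = 1 − 0.04501 ≈ 0.955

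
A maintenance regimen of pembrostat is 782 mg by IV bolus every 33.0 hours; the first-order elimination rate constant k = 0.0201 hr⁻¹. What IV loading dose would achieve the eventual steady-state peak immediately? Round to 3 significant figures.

1610 mg

Accumulation ratio R = 1 / (1 − e^(−kτ)) = 1 / (1 − e^(−0.02010×33.0)) = 1 / (1 − 0.5151) = 2.062
Loading dose = maintenance dose × R = 782 × 2.062 ≈ 1610 mg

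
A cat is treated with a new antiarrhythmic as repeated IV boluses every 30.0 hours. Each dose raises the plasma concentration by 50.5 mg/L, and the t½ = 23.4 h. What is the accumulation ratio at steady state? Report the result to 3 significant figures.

k = ln 2 / 23.4 = 0.02962 h⁻¹
Fraction remaining after one interval: e^(−kτ) = e^(−0.02962 × 30.0) = 0.4112
R = 1 / (1 − 0.4112) = 1 / 0.5888 ≈ 1.70

1.70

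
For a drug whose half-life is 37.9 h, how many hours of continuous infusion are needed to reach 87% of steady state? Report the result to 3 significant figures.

k = ln 2 / 37.9 = 0.01829 h⁻¹
f = 1 − e^(−kt)  ⇒  t = −ln(1 − f) / k
t = −ln(1 − 0.87) / 0.01829 = 2.040 / 0.01829 ≈ 112 hours

112 hours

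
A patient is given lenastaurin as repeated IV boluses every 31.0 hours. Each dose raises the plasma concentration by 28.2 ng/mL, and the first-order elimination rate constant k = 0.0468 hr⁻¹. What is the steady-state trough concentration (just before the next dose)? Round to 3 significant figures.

Fraction remaining after one interval: e^(−kτ) = e^(−0.04680 × 31.0) = 0.2344
R = 1 / (1 − 0.2344) = 1.306
Css,max = 28.2 × 1.306 = 36.83 ng/mL
Css,min = Css,max × e^(−kτ) = 36.83 × 0.2344 ≈ 8.63 ng/mL

8.63 ng/mL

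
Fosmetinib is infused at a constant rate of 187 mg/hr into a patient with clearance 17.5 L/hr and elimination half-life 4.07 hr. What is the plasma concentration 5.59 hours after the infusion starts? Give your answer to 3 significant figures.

Css = rate / CL = 187 / 17.5 = 10.69 µg/mL
k = ln 2 / 4.07 = 0.1703 hr⁻¹
C(t) = Css (1 − e^(−kt)) = 10.69 × (1 − e^(−0.9520)) = 10.69 × 0.6140 ≈ 6.56 µg/mL

6.56 µg/mL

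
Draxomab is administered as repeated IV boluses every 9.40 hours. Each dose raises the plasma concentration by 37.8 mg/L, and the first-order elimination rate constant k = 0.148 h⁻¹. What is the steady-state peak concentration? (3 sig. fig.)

Fraction remaining after one interval: e^(−kτ) = e^(−0.1480 × 9.40) = 0.2488
R = 1 / (1 − 0.2488) = 1.331
Css,max = 37.8 × 1.331 ≈ 50.3 mg/L

50.3 mg/L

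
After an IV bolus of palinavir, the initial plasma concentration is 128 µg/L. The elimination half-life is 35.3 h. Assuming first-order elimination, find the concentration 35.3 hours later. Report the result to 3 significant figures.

k = ln 2 / 35.3 = 0.01964 h⁻¹
35.3 h is 1.000 half-lives, so C = 128 × (1/2)^1.000 = 128 × 0.5000 ≈ 64.0 µg/L

64.0 µg/L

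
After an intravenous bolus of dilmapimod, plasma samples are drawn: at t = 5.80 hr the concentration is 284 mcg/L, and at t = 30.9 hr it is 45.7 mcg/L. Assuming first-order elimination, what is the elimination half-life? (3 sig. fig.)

9.52 hours

k = ln(C₁/C₂) / (t₂ − t₁) = ln(284/45.7) / (30.9 − 5.80)
  = 1.827 / 25.10 = 0.07278 hr⁻¹
t½ = ln 2 / k = ln 2 / 0.07278 ≈ 9.52 hours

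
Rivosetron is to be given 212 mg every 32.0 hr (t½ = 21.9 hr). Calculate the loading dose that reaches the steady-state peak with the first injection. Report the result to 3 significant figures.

333 mg

k = ln 2 / 21.9 = 0.03165 hr⁻¹
Accumulation ratio R = 1 / (1 − e^(−kτ)) = 1 / (1 − e^(−0.03165×32.0)) = 1 / (1 − 0.3632) = 1.570
Loading dose = maintenance dose × R = 212 × 1.570 ≈ 333 mg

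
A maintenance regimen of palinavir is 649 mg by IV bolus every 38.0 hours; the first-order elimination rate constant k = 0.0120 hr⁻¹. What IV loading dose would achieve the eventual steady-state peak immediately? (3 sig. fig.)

Accumulation ratio R = 1 / (1 − e^(−kτ)) = 1 / (1 − e^(−0.01200×38.0)) = 1 / (1 − 0.6338) = 2.731
Loading dose = maintenance dose × R = 649 × 2.731 ≈ 1770 mg

1770 mg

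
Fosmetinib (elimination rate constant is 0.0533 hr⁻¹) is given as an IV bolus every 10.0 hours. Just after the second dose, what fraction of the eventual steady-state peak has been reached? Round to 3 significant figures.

f_n = 1 − e^(−nkτ) = 1 − e^(−2 × 0.05330 × 10.0) = 1 − e^(−1.066) = 1 − 0.3444 ≈ 0.656

0.656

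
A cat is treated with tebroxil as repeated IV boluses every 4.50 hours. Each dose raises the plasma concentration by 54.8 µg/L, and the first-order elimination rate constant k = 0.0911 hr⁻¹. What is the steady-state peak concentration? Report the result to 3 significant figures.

163 µg/L

Fraction remaining after one interval: e^(−kτ) = e^(−0.09110 × 4.50) = 0.6637
R = 1 / (1 − 0.6637) = 2.973
Css,max = 54.8 × 2.973 ≈ 163 µg/L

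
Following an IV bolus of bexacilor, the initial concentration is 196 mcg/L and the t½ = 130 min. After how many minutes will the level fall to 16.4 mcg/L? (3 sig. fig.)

k = ln 2 / 130 = 0.005332 min⁻¹
C(t) = C₀ e^(−kt)  ⇒  t = ln(C₀/C) / k
t = ln(196/16.4) / 0.005332 = 2.481 / 0.005332 ≈ 465 minutes

465 minutes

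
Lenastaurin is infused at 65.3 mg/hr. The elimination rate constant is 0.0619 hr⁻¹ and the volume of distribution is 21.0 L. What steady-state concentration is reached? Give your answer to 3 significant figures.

CL = k · V = 0.0619 × 21.0 = 1.300 L/hr
Css = rate / CL = 65.3 / 1.300 ≈ 50.2 mg/L

50.2 mg/L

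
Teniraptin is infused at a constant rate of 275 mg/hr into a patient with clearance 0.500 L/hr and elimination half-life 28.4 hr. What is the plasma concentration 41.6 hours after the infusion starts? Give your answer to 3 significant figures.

351 µg/mL

Css = rate / CL = 275 / 0.500 = 550.0 µg/mL
k = ln 2 / 28.4 = 0.02441 hr⁻¹
C(t) = Css (1 − e^(−kt)) = 550.0 × (1 − e^(−1.015)) = 550.0 × 0.6377 ≈ 351 µg/mL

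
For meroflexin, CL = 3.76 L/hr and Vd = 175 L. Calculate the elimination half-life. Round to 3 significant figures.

k = CL / V = 3.76 / 175 = 0.02149 hr⁻¹
t½ = ln 2 / k = ln 2 / 0.02149 ≈ 32.3 hours

32.3 hours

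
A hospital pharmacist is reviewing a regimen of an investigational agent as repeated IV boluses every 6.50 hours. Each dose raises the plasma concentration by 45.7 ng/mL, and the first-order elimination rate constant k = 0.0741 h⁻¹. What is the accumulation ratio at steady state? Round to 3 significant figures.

2.62

Fraction remaining after one interval: e^(−kτ) = e^(−0.07410 × 6.50) = 0.6178
R = 1 / (1 − 0.6178) = 1 / 0.3822 ≈ 2.62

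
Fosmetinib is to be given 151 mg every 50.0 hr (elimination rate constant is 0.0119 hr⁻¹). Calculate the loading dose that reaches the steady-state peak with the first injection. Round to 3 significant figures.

337 mg

Accumulation ratio R = 1 / (1 − e^(−kτ)) = 1 / (1 − e^(−0.01190×50.0)) = 1 / (1 − 0.5516) = 2.230
Loading dose = maintenance dose × R = 151 × 2.230 ≈ 337 mg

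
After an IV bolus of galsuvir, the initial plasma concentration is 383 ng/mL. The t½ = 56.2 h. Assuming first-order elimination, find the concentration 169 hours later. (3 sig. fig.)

k = ln 2 / 56.2 = 0.01233 h⁻¹
169 h is 3.007 half-lives, so C = 383 × (1/2)^3.007 = 383 × 0.1244 ≈ 47.6 ng/mL

47.6 ng/mL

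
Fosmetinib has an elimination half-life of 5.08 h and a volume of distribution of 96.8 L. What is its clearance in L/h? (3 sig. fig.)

13.2 L/h

k = ln 2 / t½ = ln 2 / 5.08 = 0.1364 h⁻¹
CL = k · V = 0.1364 × 96.8 ≈ 13.2 L/h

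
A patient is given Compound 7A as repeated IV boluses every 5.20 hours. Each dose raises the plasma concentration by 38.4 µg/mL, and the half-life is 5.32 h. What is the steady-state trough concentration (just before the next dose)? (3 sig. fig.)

k = ln 2 / 5.32 = 0.1303 h⁻¹
Fraction remaining after one interval: e^(−kτ) = e^(−0.1303 × 5.20) = 0.5079
R = 1 / (1 − 0.5079) = 2.032
Css,max = 38.4 × 2.032 = 78.03 µg/mL
Css,min = Css,max × e^(−kτ) = 78.03 × 0.5079 ≈ 39.6 µg/mL

39.6 µg/mL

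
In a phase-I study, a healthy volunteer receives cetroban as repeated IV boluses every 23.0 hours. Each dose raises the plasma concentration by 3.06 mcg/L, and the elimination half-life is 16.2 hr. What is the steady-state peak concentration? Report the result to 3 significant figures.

4.89 mcg/L

k = ln 2 / 16.2 = 0.04279 hr⁻¹
Fraction remaining after one interval: e^(−kτ) = e^(−0.04279 × 23.0) = 0.3738
R = 1 / (1 − 0.3738) = 1.597
Css,max = 3.06 × 1.597 ≈ 4.89 mcg/L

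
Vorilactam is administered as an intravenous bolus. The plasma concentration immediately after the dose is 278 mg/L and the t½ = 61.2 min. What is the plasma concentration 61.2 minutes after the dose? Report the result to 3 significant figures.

139 mg/L

k = ln 2 / 61.2 = 0.01133 min⁻¹
61.2 min is 1.000 half-lives, so C = 278 × (1/2)^1.000 = 278 × 0.5000 ≈ 139 mg/L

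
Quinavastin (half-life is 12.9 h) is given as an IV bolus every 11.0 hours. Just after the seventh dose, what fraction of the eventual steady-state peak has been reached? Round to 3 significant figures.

0.984

k = ln 2 / 12.9 = 0.05373 h⁻¹
f_n = 1 − e^(−nkτ) = 1 − e^(−7 × 0.05373 × 11.0) = 1 − e^(−4.137) = 1 − 0.01596 ≈ 0.984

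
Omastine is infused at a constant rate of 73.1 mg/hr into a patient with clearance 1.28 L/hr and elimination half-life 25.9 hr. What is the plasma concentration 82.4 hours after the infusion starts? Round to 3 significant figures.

Css = rate / CL = 73.1 / 1.28 = 57.11 mg/L
k = ln 2 / 25.9 = 0.02676 hr⁻¹
C(t) = Css (1 − e^(−kt)) = 57.11 × (1 − e^(−2.205)) = 57.11 × 0.8898 ≈ 50.8 mg/L

50.8 mg/L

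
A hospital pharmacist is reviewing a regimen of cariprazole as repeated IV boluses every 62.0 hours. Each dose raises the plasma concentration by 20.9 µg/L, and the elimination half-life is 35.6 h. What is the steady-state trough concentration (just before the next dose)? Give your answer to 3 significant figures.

8.92 µg/L

k = ln 2 / 35.6 = 0.01947 h⁻¹
Fraction remaining after one interval: e^(−kτ) = e^(−0.01947 × 62.0) = 0.2990
R = 1 / (1 − 0.2990) = 1.427
Css,max = 20.9 × 1.427 = 29.82 µg/L
Css,min = Css,max × e^(−kτ) = 29.82 × 0.2990 ≈ 8.92 µg/L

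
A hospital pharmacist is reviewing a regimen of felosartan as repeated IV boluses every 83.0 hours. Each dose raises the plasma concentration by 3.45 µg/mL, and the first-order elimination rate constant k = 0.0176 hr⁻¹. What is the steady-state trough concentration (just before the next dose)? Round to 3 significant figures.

1.04 µg/mL

Fraction remaining after one interval: e^(−kτ) = e^(−0.01760 × 83.0) = 0.2321
R = 1 / (1 − 0.2321) = 1.302
Css,max = 3.45 × 1.302 = 4.492 µg/mL
Css,min = Css,max × e^(−kτ) = 4.492 × 0.2321 ≈ 1.04 µg/mL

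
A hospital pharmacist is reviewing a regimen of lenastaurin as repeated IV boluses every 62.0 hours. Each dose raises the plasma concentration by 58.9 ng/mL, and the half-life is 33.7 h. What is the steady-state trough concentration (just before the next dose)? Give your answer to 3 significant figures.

k = ln 2 / 33.7 = 0.02057 h⁻¹
Fraction remaining after one interval: e^(−kτ) = e^(−0.02057 × 62.0) = 0.2794
R = 1 / (1 − 0.2794) = 1.388
Css,max = 58.9 × 1.388 = 81.73 ng/mL
Css,min = Css,max × e^(−kτ) = 81.73 × 0.2794 ≈ 22.8 ng/mL

22.8 ng/mL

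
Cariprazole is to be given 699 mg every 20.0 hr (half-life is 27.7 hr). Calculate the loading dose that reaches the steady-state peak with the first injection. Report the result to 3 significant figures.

1780 mg

k = ln 2 / 27.7 = 0.02502 hr⁻¹
Accumulation ratio R = 1 / (1 − e^(−kτ)) = 1 / (1 − e^(−0.02502×20.0)) = 1 / (1 − 0.6062) = 2.540
Loading dose = maintenance dose × R = 699 × 2.540 ≈ 1780 mg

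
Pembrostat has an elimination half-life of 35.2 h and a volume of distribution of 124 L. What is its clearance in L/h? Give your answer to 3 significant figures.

2.44 L/h

k = ln 2 / t½ = ln 2 / 35.2 = 0.01969 h⁻¹
CL = k · V = 0.01969 × 124 ≈ 2.44 L/h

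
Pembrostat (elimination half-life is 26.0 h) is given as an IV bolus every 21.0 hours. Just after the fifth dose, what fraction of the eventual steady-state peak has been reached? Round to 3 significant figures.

0.939

k = ln 2 / 26.0 = 0.02666 h⁻¹
f_n = 1 − e^(−nkτ) = 1 − e^(−5 × 0.02666 × 21.0) = 1 − e^(−2.799) = 1 − 0.06086 ≈ 0.939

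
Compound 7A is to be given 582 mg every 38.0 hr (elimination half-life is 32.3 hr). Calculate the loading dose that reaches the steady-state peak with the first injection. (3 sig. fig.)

k = ln 2 / 32.3 = 0.02146 hr⁻¹
Accumulation ratio R = 1 / (1 − e^(−kτ)) = 1 / (1 − e^(−0.02146×38.0)) = 1 / (1 − 0.4424) = 1.794
Loading dose = maintenance dose × R = 582 × 1.794 ≈ 1040 mg

1040 mg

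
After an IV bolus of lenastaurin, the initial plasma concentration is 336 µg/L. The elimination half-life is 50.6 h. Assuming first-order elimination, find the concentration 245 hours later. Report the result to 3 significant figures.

k = ln 2 / 50.6 = 0.01370 h⁻¹
C(t) = C₀ e^(−kt) = 336 × e^(−0.01370 × 245) = 336 × e^(−3.356) = 336 × 0.03487 ≈ 11.7 µg/L

11.7 µg/L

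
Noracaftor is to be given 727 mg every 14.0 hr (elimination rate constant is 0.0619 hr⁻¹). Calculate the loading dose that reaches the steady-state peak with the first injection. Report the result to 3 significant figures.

Accumulation ratio R = 1 / (1 − e^(−kτ)) = 1 / (1 − e^(−0.06190×14.0)) = 1 / (1 − 0.4204) = 1.725
Loading dose = maintenance dose × R = 727 × 1.725 ≈ 1250 mg

1250 mg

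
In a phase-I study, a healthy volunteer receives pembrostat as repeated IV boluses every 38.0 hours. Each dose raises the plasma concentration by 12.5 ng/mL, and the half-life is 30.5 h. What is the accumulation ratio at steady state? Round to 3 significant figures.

1.73

k = ln 2 / 30.5 = 0.02273 h⁻¹
Fraction remaining after one interval: e^(−kτ) = e^(−0.02273 × 38.0) = 0.4216
R = 1 / (1 − 0.4216) = 1 / 0.5784 ≈ 1.73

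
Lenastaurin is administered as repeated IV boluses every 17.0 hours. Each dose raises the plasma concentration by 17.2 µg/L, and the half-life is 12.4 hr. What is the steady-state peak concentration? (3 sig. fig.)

k = ln 2 / 12.4 = 0.05590 hr⁻¹
Fraction remaining after one interval: e^(−kτ) = e^(−0.05590 × 17.0) = 0.3866
R = 1 / (1 − 0.3866) = 1.630
Css,max = 17.2 × 1.630 ≈ 28.0 µg/L

28.0 µg/L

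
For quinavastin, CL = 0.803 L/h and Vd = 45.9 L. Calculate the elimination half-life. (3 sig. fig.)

k = CL / V = 0.803 / 45.9 = 0.01749 h⁻¹
t½ = ln 2 / k = ln 2 / 0.01749 ≈ 39.6 hours

39.6 hours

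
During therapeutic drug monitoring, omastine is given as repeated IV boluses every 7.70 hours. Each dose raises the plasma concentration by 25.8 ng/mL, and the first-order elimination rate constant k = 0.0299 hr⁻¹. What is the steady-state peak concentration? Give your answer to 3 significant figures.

125 ng/mL

Fraction remaining after one interval: e^(−kτ) = e^(−0.02990 × 7.70) = 0.7944
R = 1 / (1 − 0.7944) = 4.863
Css,max = 25.8 × 4.863 ≈ 125 ng/mL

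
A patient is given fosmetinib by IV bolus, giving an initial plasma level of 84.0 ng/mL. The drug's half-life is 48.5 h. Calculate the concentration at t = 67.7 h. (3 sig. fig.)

31.9 ng/mL

k = ln 2 / 48.5 = 0.01429 h⁻¹
C(t) = C₀ e^(−kt) = 84.0 × e^(−0.01429 × 67.7) = 84.0 × e^(−0.9675) = 84.0 × 0.3800 ≈ 31.9 ng/mL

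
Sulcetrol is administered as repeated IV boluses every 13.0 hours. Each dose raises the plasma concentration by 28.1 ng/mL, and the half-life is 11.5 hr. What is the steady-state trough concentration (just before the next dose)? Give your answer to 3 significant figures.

23.6 ng/mL

k = ln 2 / 11.5 = 0.06027 hr⁻¹
Fraction remaining after one interval: e^(−kτ) = e^(−0.06027 × 13.0) = 0.4568
R = 1 / (1 − 0.4568) = 1.841
Css,max = 28.1 × 1.841 = 51.73 ng/mL
Css,min = Css,max × e^(−kτ) = 51.73 × 0.4568 ≈ 23.6 ng/mL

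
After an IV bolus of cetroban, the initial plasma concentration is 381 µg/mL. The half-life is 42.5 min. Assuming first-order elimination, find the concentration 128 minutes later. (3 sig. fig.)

k = ln 2 / 42.5 = 0.01631 min⁻¹
C(t) = C₀ e^(−kt) = 381 × e^(−0.01631 × 128) = 381 × e^(−2.088) = 381 × 0.1240 ≈ 47.2 µg/mL

47.2 µg/mL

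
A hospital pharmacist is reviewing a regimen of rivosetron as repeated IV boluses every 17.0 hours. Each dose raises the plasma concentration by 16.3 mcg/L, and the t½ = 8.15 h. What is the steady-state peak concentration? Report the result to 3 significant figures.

k = ln 2 / 8.15 = 0.08505 h⁻¹
Fraction remaining after one interval: e^(−kτ) = e^(−0.08505 × 17.0) = 0.2356
R = 1 / (1 − 0.2356) = 1.308
Css,max = 16.3 × 1.308 ≈ 21.3 mcg/L

21.3 mcg/L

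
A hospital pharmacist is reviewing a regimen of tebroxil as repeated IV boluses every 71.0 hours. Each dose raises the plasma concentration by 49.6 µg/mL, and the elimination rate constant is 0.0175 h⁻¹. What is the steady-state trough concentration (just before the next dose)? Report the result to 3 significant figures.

Fraction remaining after one interval: e^(−kτ) = e^(−0.01750 × 71.0) = 0.2887
R = 1 / (1 − 0.2887) = 1.406
Css,max = 49.6 × 1.406 = 69.73 µg/mL
Css,min = Css,max × e^(−kτ) = 69.73 × 0.2887 ≈ 20.1 µg/mL

20.1 µg/mL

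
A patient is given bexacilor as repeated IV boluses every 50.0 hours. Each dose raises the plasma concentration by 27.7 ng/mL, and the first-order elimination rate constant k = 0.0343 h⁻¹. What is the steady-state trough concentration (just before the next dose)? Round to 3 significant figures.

Fraction remaining after one interval: e^(−kτ) = e^(−0.03430 × 50.0) = 0.1800
R = 1 / (1 − 0.1800) = 1.219
Css,max = 27.7 × 1.219 = 33.78 ng/mL
Css,min = Css,max × e^(−kτ) = 33.78 × 0.1800 ≈ 6.08 ng/mL

6.08 ng/mL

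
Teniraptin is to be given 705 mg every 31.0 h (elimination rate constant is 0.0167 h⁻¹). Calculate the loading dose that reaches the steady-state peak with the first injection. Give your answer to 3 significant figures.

Accumulation ratio R = 1 / (1 − e^(−kτ)) = 1 / (1 − e^(−0.01670×31.0)) = 1 / (1 − 0.5959) = 2.475
Loading dose = maintenance dose × R = 705 × 2.475 ≈ 1740 mg

1740 mg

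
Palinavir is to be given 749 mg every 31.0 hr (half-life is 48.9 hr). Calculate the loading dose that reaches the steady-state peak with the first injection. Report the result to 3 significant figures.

k = ln 2 / 48.9 = 0.01417 hr⁻¹
Accumulation ratio R = 1 / (1 − e^(−kτ)) = 1 / (1 − e^(−0.01417×31.0)) = 1 / (1 − 0.6444) = 2.812
Loading dose = maintenance dose × R = 749 × 2.812 ≈ 2110 mg

2110 mg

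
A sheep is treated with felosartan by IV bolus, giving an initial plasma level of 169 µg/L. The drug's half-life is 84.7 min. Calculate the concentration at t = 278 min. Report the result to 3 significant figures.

k = ln 2 / 84.7 = 0.008184 min⁻¹
278 min is 3.282 half-lives, so C = 169 × (1/2)^3.282 = 169 × 0.1028 ≈ 17.4 µg/L

17.4 µg/L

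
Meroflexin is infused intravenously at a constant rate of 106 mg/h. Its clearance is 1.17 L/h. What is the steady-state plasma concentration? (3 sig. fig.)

Css = infusion rate / CL = 106 / 1.17 ≈ 90.6 µg/mL

90.6 µg/mL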